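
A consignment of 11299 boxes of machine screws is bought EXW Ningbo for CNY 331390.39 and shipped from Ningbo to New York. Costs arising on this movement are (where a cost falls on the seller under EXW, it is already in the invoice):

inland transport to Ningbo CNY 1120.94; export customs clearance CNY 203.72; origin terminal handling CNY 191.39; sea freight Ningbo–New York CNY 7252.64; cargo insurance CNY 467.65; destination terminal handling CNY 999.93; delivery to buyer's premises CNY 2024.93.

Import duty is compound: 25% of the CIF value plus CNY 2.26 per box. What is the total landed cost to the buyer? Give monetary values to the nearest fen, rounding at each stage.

Total landed cost: CNY 454344.01

EXW: the seller makes goods available at their premises; the buyer bears all onward costs.
CIF value = EXW price + inland to port + export clearance + origin terminal + freight + insurance = 331390.39 + 1120.94 + 203.72 + 191.39 + 7252.64 + 467.65 = 340626.73
Ad valorem component: 340626.73 × 25% = 85156.68
Specific component: 11299 × 2.26 = 25535.74
Import duty = 85156.68 + 25535.74 = 110692.42
Buyer bears: inland to port 1120.94 + export clearance 203.72 + origin terminal 191.39 + freight 7252.64 + insurance 467.65 + destination terminal 999.93 + delivery 2024.93 + duty 110692.42 = 122953.62
Landed cost = invoice 331390.39 + 122953.62 = 454344.01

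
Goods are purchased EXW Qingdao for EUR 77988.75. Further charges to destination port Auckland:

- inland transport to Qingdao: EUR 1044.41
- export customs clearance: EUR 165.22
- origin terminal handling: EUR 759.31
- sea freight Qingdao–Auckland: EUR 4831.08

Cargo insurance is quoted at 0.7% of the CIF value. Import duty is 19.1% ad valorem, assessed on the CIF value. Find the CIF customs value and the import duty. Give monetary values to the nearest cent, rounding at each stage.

CIF value: EUR 85386.48; import duty: EUR 16308.82

Let C be the CIF value. C = EXW price + pre-shipment costs + freight + 0.7% × C
C − 0.7% × C = 77988.75 + 1044.41 + 165.22 + 759.31 + 4831.08
0.993 × C = 84788.77
C = 84788.77 / 0.993 = 85386.48
Insurance premium = 0.7% × 85386.48 = 597.71
Import duty = 85386.48 × 19.1% = 16308.82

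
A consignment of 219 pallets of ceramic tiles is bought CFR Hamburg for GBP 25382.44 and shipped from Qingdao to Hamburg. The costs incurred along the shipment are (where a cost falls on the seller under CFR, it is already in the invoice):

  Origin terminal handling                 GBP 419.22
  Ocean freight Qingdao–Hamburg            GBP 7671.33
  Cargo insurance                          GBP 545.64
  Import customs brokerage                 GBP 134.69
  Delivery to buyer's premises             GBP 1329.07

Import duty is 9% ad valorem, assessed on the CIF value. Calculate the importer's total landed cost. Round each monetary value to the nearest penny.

CFR: the seller pays costs through ocean freight to the destination port, but not insurance.
Already in the invoice (seller's account under CFR): origin terminal, freight — exclude.
CIF value = CFR price + insurance = 25382.44 + 545.64 = 25928.08
Import duty = 25928.08 × 9% = 2333.53
Buyer bears: insurance 545.64 + brokerage 134.69 + delivery 1329.07 + duty 2333.53 = 4342.93
Landed cost = invoice 25382.44 + 4342.93 = 29725.37

Total landed cost: GBP 29725.37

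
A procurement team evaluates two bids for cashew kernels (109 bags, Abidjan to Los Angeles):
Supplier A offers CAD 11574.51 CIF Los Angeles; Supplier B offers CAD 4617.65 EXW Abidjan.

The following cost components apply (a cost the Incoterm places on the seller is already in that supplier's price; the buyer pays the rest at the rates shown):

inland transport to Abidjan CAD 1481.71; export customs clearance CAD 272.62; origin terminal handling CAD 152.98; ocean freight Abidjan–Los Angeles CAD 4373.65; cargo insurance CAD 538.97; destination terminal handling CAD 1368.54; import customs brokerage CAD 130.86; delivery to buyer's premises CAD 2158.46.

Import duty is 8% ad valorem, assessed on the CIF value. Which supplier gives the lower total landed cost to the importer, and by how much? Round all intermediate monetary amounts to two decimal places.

Supplier B is cheaper by CAD 147.88

Supplier A (CIF):
The CIF price already equals the CIF value: 11574.51
Import duty = 11574.51 × 8% = 925.96
Buyer bears (A): 1368.54 + 130.86 + 2158.46 = 3657.86
Landed cost (A) = invoice 11574.51 + 3657.86 + duty 925.96 = 16158.33
Supplier B (EXW):
CIF value = EXW price + inland to port + export clearance + origin terminal + freight + insurance = 4617.65 + 1481.71 + 272.62 + 152.98 + 4373.65 + 538.97 = 11437.58
Import duty = 11437.58 × 8% = 915.01
Buyer bears (B): 1481.71 + 272.62 + 152.98 + 4373.65 + 538.97 + 1368.54 + 130.86 + 2158.46 = 10477.79
Landed cost (B) = invoice 4617.65 + 10477.79 + duty 915.01 = 16010.45
Difference = |16158.33 − 16010.45| = 147.88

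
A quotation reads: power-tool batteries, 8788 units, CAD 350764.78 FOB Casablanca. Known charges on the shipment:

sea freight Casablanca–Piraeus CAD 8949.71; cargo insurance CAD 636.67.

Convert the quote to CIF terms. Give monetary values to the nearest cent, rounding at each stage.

CIF price: CAD 360351.16

From FOB to CIF, the seller additionally bears: freight, insurance.
CIF price = 350764.78 + 8949.71 + 636.67 = 360351.16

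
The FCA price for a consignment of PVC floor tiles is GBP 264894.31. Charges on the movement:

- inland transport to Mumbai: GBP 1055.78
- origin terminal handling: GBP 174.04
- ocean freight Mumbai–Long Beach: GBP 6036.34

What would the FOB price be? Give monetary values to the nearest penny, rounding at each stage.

Not relevant to the conversion: inland to port — on the seller under both FCA and FOB; already in the FCA price and stays in the FOB price. freight — on the buyer under both terms; not part of either seller's price.
From FCA to FOB, the seller additionally bears: origin terminal.
FOB price = 264894.31 + 174.04 = 265068.35

FOB price: GBP 265068.35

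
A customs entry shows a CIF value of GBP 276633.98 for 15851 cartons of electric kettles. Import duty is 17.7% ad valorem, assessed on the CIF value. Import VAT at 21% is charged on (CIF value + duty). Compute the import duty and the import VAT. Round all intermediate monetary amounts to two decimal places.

Import duty = 276633.98 × 17.7% = 48964.21
VAT base = CIF + duty = 276633.98 + 48964.21 = 325598.19
Import VAT = 325598.19 × 21% = 68375.62

Import duty: GBP 48964.21; import VAT: GBP 68375.62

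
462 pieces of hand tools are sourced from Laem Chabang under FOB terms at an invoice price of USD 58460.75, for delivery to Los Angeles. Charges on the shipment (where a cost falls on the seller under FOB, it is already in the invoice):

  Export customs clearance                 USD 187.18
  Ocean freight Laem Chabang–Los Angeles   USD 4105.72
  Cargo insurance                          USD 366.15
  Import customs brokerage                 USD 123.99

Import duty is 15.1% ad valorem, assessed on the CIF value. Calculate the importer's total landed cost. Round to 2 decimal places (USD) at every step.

Total landed cost: USD 72559.44

FOB: the seller bears costs until goods are on board at the origin port; the buyer bears freight, insurance and all costs thereafter.
Already in the invoice (seller's account under FOB): export clearance — exclude.
CIF value = FOB price + freight + insurance = 58460.75 + 4105.72 + 366.15 = 62932.62
Import duty = 62932.62 × 15.1% = 9502.83
Buyer bears: freight 4105.72 + insurance 366.15 + brokerage 123.99 + duty 9502.83 = 14098.69
Landed cost = invoice 58460.75 + 14098.69 = 72559.44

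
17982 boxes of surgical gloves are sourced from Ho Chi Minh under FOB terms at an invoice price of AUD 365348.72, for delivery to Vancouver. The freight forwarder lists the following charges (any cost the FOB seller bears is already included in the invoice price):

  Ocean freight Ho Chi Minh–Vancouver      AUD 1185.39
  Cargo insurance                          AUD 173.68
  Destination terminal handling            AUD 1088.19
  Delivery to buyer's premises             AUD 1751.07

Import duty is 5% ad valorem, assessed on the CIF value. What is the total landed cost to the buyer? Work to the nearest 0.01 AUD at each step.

FOB: the seller bears costs until goods are on board at the origin port; the buyer bears freight, insurance and all costs thereafter.
CIF value = FOB price + freight + insurance = 365348.72 + 1185.39 + 173.68 = 366707.79
Import duty = 366707.79 × 5% = 18335.39
Buyer bears: freight 1185.39 + insurance 173.68 + destination terminal 1088.19 + delivery 1751.07 + duty 18335.39 = 22533.72
Landed cost = invoice 365348.72 + 22533.72 = 387882.44

Total landed cost: AUD 387882.44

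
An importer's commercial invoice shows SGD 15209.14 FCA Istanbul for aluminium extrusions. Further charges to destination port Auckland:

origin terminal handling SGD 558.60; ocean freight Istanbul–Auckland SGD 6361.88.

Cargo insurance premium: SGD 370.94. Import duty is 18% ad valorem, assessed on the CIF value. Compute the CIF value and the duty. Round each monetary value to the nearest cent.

CIF value: SGD 22500.56; import duty: SGD 4050.10

CIF = FCA price + pre-shipment costs + freight + insurance
CIF = 15209.14 + 558.60 + 6361.88 + 370.94 = 22500.56
Import duty = 22500.56 × 18% = 4050.10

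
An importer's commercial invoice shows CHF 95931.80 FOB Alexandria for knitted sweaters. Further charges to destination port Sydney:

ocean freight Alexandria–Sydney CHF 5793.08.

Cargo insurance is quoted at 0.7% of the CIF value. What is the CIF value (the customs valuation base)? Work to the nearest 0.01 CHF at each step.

Let C be the CIF value. C = FOB price + freight + 0.7% × C
C − 0.7% × C = 95931.80 + 5793.08
0.993 × C = 101724.88
C = 101724.88 / 0.993 = 102441.97
Insurance premium = 0.7% × 102441.97 = 717.09

CIF value: CHF 102441.97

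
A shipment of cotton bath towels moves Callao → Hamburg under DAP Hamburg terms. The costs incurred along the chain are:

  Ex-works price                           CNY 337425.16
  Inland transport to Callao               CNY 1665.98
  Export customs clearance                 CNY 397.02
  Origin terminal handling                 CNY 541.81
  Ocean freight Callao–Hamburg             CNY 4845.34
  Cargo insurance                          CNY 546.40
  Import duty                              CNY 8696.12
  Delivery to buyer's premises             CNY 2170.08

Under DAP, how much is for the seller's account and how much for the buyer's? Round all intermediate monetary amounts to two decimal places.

Seller: CNY 347591.79; buyer: CNY 8696.12

DAP: the seller bears all costs to the named destination except import duty and clearance.
Seller's account: goods 337425.16 + inland to port 1665.98 + export clearance 397.02 + origin terminal 541.81 + freight 4845.34 + insurance 546.40 + delivery 2170.08 = 347591.79
Buyer's account: duty 8696.12 = 8696.12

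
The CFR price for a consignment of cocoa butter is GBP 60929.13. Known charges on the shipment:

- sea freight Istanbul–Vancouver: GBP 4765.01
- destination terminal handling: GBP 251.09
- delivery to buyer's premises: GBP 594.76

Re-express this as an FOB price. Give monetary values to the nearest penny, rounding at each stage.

Not relevant to the conversion: destination terminal, delivery — on the buyer under both terms; not part of either seller's price.
From CFR to FOB, the seller no longer bears: freight.
FOB price = 60929.13 − 4765.01 = 56164.12

FOB price: GBP 56164.12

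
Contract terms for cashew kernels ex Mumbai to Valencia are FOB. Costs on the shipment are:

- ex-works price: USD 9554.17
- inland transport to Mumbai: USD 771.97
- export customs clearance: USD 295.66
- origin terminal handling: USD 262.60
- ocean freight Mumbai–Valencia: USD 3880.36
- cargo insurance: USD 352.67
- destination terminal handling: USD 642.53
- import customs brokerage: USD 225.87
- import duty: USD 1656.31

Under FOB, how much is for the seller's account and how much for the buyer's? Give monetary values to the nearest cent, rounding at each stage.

Seller: USD 10884.40; buyer: USD 6757.74

FOB: the seller bears costs until goods are on board at the origin port; the buyer bears freight, insurance and all costs thereafter.
Seller's account: goods 9554.17 + inland to port 771.97 + export clearance 295.66 + origin terminal 262.60 = 10884.40
Buyer's account: freight 3880.36 + insurance 352.67 + destination terminal 642.53 + brokerage 225.87 + duty 1656.31 = 6757.74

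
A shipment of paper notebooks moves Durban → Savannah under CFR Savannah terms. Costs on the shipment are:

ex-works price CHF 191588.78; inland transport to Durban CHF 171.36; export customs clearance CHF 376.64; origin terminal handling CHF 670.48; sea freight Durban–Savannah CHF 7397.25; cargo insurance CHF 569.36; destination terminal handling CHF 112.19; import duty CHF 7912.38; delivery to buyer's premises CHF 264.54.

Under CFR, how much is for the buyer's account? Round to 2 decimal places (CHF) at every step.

CFR: the seller pays costs through ocean freight to the destination port, but not insurance.
Seller's account: goods 191588.78 + inland to port 171.36 + export clearance 376.64 + origin terminal 670.48 + freight 7397.25 = 200204.51
Buyer's account: insurance 569.36 + destination terminal 112.19 + duty 7912.38 + delivery 264.54 = 8858.47

Buyer's account: CHF 8858.47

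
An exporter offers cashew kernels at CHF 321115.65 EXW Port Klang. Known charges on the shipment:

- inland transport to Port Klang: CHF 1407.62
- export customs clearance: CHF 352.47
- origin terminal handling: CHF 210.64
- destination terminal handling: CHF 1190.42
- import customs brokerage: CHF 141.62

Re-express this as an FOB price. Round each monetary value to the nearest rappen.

FOB price: CHF 323086.38

Not relevant to the conversion: destination terminal, brokerage — on the buyer under both terms; not part of either seller's price.
From EXW to FOB, the seller additionally bears: inland to port, export clearance, origin terminal.
FOB price = 321115.65 + 1407.62 + 352.47 + 210.64 = 323086.38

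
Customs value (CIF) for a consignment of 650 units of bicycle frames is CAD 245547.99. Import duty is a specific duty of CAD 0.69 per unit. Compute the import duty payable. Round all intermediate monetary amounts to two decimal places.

Import duty: CAD 448.50

Import duty = 650 × 0.69 = 448.50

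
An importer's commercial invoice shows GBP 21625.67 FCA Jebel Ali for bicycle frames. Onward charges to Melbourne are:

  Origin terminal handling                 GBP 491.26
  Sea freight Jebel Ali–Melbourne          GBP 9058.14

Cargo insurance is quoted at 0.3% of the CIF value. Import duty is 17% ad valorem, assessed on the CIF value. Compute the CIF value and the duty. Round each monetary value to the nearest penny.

CIF value: GBP 31268.88; import duty: GBP 5315.71

Let C be the CIF value. C = FCA price + pre-shipment costs + freight + 0.3% × C
C − 0.3% × C = 21625.67 + 491.26 + 9058.14
0.997 × C = 31175.07
C = 31175.07 / 0.997 = 31268.88
Insurance premium = 0.3% × 31268.88 = 93.81
Import duty = 31268.88 × 17% = 5315.71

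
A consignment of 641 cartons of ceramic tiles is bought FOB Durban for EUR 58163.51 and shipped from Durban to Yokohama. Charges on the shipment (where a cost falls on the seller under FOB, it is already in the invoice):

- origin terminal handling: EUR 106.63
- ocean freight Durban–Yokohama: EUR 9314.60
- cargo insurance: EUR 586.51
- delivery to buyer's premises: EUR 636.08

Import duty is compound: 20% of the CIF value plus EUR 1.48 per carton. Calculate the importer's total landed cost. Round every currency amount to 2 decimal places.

Total landed cost: EUR 83262.30

FOB: the seller bears costs until goods are on board at the origin port; the buyer bears freight, insurance and all costs thereafter.
Already in the invoice (seller's account under FOB): origin terminal — exclude.
CIF value = FOB price + freight + insurance = 58163.51 + 9314.60 + 586.51 = 68064.62
Ad valorem component: 68064.62 × 20% = 13612.92
Specific component: 641 × 1.48 = 948.68
Import duty = 13612.92 + 948.68 = 14561.60
Buyer bears: freight 9314.60 + insurance 586.51 + delivery 636.08 + duty 14561.60 = 25098.79
Landed cost = invoice 58163.51 + 25098.79 = 83262.30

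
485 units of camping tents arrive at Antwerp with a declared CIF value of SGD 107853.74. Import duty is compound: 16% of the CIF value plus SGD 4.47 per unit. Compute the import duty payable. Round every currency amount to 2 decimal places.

Import duty: SGD 19424.55

Ad valorem component: 107853.74 × 16% = 17256.60
Specific component: 485 × 4.47 = 2167.95
Import duty = 17256.60 + 2167.95 = 19424.55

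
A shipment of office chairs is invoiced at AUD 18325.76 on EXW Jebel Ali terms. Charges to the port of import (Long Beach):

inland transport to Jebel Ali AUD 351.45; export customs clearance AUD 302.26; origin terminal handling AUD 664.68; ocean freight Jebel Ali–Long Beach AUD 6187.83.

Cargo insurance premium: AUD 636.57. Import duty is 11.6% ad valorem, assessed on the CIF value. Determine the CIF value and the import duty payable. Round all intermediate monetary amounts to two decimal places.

CIF value: AUD 26468.55; import duty: AUD 3070.35

CIF = EXW price + pre-shipment costs + freight + insurance
CIF = 18325.76 + 351.45 + 302.26 + 664.68 + 6187.83 + 636.57 = 26468.55
Import duty = 26468.55 × 11.6% = 3070.35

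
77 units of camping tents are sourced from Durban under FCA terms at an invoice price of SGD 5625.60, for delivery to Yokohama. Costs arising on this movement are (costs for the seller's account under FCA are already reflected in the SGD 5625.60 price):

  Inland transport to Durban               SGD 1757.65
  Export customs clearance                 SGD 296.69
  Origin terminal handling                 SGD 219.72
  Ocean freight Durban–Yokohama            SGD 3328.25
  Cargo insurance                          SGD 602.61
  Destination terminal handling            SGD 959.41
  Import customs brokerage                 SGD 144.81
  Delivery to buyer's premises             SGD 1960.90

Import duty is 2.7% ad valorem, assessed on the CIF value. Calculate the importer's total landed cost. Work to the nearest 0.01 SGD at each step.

FCA: the seller delivers export-cleared goods to the carrier; the buyer bears costs from that point.
Already in the invoice (seller's account under FCA): inland to port, export clearance — exclude.
CIF value = FCA price + origin terminal + freight + insurance = 5625.60 + 219.72 + 3328.25 + 602.61 = 9776.18
Import duty = 9776.18 × 2.7% = 263.96
Buyer bears: origin terminal 219.72 + freight 3328.25 + insurance 602.61 + destination terminal 959.41 + brokerage 144.81 + delivery 1960.90 + duty 263.96 = 7479.66
Landed cost = invoice 5625.60 + 7479.66 = 13105.26

Total landed cost: SGD 13105.26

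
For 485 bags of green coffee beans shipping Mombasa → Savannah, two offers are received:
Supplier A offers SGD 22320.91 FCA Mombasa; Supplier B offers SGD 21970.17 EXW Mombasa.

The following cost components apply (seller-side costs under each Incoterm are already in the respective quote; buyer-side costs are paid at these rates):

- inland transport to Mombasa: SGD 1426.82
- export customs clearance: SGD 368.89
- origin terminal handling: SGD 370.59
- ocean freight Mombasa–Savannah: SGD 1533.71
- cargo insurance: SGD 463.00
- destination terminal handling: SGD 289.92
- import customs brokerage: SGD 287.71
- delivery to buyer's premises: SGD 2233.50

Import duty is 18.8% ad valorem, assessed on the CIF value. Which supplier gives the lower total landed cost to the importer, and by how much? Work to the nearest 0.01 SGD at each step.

Supplier A (FCA):
CIF value = FCA price + origin terminal + freight + insurance = 22320.91 + 370.59 + 1533.71 + 463.00 = 24688.21
Import duty = 24688.21 × 18.8% = 4641.38
Buyer bears (A): 370.59 + 1533.71 + 463.00 + 289.92 + 287.71 + 2233.50 = 5178.43
Landed cost (A) = invoice 22320.91 + 5178.43 + duty 4641.38 = 32140.72
Supplier B (EXW):
CIF value = EXW price + inland to port + export clearance + origin terminal + freight + insurance = 21970.17 + 1426.82 + 368.89 + 370.59 + 1533.71 + 463.00 = 26133.18
Import duty = 26133.18 × 18.8% = 4913.04
Buyer bears (B): 1426.82 + 368.89 + 370.59 + 1533.71 + 463.00 + 289.92 + 287.71 + 2233.50 = 6974.14
Landed cost (B) = invoice 21970.17 + 6974.14 + duty 4913.04 = 33857.35
Difference = |32140.72 − 33857.35| = 1716.63

Supplier A is cheaper by SGD 1716.63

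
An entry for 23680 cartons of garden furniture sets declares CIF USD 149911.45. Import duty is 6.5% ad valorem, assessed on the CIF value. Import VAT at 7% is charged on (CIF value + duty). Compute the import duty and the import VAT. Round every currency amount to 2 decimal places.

Import duty = 149911.45 × 6.5% = 9744.24
VAT base = CIF + duty = 149911.45 + 9744.24 = 159655.69
Import VAT = 159655.69 × 7% = 11175.90

Import duty: USD 9744.24; import VAT: USD 11175.90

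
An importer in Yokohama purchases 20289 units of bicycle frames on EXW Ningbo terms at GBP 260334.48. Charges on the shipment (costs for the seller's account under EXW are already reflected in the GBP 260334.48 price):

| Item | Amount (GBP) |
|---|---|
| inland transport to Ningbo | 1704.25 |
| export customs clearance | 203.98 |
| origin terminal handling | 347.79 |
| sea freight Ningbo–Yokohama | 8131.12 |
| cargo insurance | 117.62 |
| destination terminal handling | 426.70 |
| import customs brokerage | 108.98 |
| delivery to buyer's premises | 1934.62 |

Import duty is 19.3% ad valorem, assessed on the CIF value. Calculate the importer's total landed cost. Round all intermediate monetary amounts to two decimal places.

EXW: the seller makes goods available at their premises; the buyer bears all onward costs.
CIF value = EXW price + inland to port + export clearance + origin terminal + freight + insurance = 260334.48 + 1704.25 + 203.98 + 347.79 + 8131.12 + 117.62 = 270839.24
Import duty = 270839.24 × 19.3% = 52271.97
Buyer bears: inland to port 1704.25 + export clearance 203.98 + origin terminal 347.79 + freight 8131.12 + insurance 117.62 + destination terminal 426.70 + brokerage 108.98 + delivery 1934.62 + duty 52271.97 = 65247.03
Landed cost = invoice 260334.48 + 65247.03 = 325581.51

Total landed cost: GBP 325581.51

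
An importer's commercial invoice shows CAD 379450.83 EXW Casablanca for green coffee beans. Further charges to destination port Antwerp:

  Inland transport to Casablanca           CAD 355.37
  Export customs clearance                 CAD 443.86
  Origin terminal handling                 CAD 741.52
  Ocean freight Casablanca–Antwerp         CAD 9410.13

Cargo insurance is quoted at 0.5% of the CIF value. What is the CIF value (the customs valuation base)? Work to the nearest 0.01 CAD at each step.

Let C be the CIF value. C = EXW price + pre-shipment costs + freight + 0.5% × C
C − 0.5% × C = 379450.83 + 355.37 + 443.86 + 741.52 + 9410.13
0.995 × C = 390401.71
C = 390401.71 / 0.995 = 392363.53
Insurance premium = 0.5% × 392363.53 = 1961.82

CIF value: CAD 392363.53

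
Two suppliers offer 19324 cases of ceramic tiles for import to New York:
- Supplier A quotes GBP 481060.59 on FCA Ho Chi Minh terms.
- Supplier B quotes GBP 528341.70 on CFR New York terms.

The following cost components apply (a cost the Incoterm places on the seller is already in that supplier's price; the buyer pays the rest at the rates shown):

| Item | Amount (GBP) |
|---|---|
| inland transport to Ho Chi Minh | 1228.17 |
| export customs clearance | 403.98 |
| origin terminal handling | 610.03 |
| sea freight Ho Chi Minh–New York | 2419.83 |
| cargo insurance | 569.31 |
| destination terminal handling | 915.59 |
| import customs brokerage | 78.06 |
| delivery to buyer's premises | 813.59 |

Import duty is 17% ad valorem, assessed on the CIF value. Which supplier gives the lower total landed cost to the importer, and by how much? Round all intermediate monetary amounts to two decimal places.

Supplier A (FCA):
CIF value = FCA price + origin terminal + freight + insurance = 481060.59 + 610.03 + 2419.83 + 569.31 = 484659.76
Import duty = 484659.76 × 17% = 82392.16
Buyer bears (A): 610.03 + 2419.83 + 569.31 + 915.59 + 78.06 + 813.59 = 5406.41
Landed cost (A) = invoice 481060.59 + 5406.41 + duty 82392.16 = 568859.16
Supplier B (CFR):
CIF value = CFR price + insurance = 528341.70 + 569.31 = 528911.01
Import duty = 528911.01 × 17% = 89914.87
Buyer bears (B): 569.31 + 915.59 + 78.06 + 813.59 = 2376.55
Landed cost (B) = invoice 528341.70 + 2376.55 + duty 89914.87 = 620633.12
Difference = |568859.16 − 620633.12| = 51773.96

Supplier A is cheaper by GBP 51773.96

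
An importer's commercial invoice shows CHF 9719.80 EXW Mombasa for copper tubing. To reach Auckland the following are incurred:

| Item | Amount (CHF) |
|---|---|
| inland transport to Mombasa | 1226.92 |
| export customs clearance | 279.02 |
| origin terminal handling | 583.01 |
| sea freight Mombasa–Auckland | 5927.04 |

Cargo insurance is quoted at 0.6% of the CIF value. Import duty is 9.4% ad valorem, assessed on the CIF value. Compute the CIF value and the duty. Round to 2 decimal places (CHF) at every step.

CIF value: CHF 17842.85; import duty: CHF 1677.23

Let C be the CIF value. C = EXW price + pre-shipment costs + freight + 0.6% × C
C − 0.6% × C = 9719.80 + 1226.92 + 279.02 + 583.01 + 5927.04
0.994 × C = 17735.79
C = 17735.79 / 0.994 = 17842.85
Insurance premium = 0.6% × 17842.85 = 107.06
Import duty = 17842.85 × 9.4% = 1677.23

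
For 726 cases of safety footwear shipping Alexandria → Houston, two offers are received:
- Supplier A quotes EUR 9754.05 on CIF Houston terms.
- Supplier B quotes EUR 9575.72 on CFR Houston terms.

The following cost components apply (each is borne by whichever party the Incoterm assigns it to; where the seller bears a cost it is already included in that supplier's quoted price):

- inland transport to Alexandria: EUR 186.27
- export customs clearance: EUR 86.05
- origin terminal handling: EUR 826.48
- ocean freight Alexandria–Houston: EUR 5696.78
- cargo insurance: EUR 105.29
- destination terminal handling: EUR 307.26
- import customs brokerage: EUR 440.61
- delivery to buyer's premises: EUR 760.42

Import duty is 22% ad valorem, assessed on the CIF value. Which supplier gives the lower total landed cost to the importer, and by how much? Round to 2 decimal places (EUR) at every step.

Supplier A (CIF):
The CIF price already equals the CIF value: 9754.05
Import duty = 9754.05 × 22% = 2145.89
Buyer bears (A): 307.26 + 440.61 + 760.42 = 1508.29
Landed cost (A) = invoice 9754.05 + 1508.29 + duty 2145.89 = 13408.23
Supplier B (CFR):
CIF value = CFR price + insurance = 9575.72 + 105.29 = 9681.01
Import duty = 9681.01 × 22% = 2129.82
Buyer bears (B): 105.29 + 307.26 + 440.61 + 760.42 = 1613.58
Landed cost (B) = invoice 9575.72 + 1613.58 + duty 2129.82 = 13319.12
Difference = |13408.23 − 13319.12| = 89.11

Supplier B is cheaper by EUR 89.11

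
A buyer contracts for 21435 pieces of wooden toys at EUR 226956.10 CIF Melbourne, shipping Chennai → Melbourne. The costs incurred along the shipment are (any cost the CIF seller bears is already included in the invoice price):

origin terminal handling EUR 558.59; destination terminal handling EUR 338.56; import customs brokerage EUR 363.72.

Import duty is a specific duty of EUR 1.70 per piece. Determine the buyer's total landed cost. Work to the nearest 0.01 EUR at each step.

Total landed cost: EUR 264097.88

CIF: the seller pays costs through ocean freight and marine insurance to the destination port.
Already in the invoice (seller's account under CIF): origin terminal — exclude.
The CIF price already equals the CIF value: 226956.10
Import duty = 21435 × 1.70 = 36439.50
Buyer bears: destination terminal 338.56 + brokerage 363.72 + duty 36439.50 = 37141.78
Landed cost = invoice 226956.10 + 37141.78 = 264097.88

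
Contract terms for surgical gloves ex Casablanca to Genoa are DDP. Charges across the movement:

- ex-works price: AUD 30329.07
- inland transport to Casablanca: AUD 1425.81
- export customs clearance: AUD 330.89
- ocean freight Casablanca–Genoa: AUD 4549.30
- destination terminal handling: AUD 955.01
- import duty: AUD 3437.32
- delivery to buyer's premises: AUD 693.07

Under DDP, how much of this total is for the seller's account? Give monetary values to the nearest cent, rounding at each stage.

DDP: the seller bears all costs including import duty.
Seller's account: goods 30329.07 + inland to port 1425.81 + export clearance 330.89 + freight 4549.30 + destination terminal 955.01 + duty 3437.32 + delivery 693.07 = 41720.47
Buyer's account: 0.00

Seller's account: AUD 41720.47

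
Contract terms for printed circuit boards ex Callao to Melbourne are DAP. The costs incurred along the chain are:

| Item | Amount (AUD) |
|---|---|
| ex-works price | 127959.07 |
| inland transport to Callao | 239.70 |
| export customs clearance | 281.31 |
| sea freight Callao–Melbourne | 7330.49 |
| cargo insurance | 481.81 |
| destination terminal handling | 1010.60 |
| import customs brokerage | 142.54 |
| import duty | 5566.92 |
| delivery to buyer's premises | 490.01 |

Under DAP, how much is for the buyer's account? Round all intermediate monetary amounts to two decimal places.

DAP: the seller bears all costs to the named destination except import duty and clearance.
Seller's account: goods 127959.07 + inland to port 239.70 + export clearance 281.31 + freight 7330.49 + insurance 481.81 + destination terminal 1010.60 + delivery 490.01 = 137792.99
Buyer's account: brokerage 142.54 + duty 5566.92 = 5709.46

Buyer's account: AUD 5709.46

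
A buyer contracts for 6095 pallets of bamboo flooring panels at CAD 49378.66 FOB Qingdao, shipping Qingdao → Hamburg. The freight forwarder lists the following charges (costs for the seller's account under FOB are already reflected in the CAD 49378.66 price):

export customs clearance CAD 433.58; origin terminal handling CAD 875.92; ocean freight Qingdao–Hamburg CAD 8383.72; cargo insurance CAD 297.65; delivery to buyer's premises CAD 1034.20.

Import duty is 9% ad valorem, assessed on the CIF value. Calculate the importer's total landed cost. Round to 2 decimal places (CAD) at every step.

Total landed cost: CAD 64319.63

FOB: the seller bears costs until goods are on board at the origin port; the buyer bears freight, insurance and all costs thereafter.
Already in the invoice (seller's account under FOB): export clearance, origin terminal — exclude.
CIF value = FOB price + freight + insurance = 49378.66 + 8383.72 + 297.65 = 58060.03
Import duty = 58060.03 × 9% = 5225.40
Buyer bears: freight 8383.72 + insurance 297.65 + delivery 1034.20 + duty 5225.40 = 14940.97
Landed cost = invoice 49378.66 + 14940.97 = 64319.63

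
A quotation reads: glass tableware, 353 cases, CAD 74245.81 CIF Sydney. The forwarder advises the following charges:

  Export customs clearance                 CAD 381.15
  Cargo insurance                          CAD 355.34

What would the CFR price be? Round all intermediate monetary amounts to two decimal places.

CFR price: CAD 73890.47

Not relevant to the conversion: export clearance — on the seller under both CIF and CFR; already in the CIF price and stays in the CFR price.
From CIF to CFR, the seller no longer bears: insurance.
CFR price = 74245.81 − 355.34 = 73890.47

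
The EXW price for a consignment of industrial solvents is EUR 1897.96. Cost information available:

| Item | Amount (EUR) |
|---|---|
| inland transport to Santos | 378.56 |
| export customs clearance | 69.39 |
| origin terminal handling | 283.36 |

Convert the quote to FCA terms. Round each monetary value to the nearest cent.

Not relevant to the conversion: origin terminal — on the buyer under both terms; not part of either seller's price.
From EXW to FCA, the seller additionally bears: inland to port, export clearance.
FCA price = 1897.96 + 378.56 + 69.39 = 2345.91

FCA price: EUR 2345.91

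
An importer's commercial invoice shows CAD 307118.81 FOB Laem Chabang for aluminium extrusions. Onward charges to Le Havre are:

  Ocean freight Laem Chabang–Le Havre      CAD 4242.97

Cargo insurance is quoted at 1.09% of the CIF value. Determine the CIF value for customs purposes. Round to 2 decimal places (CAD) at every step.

Let C be the CIF value. C = FOB price + freight + 1.09% × C
C − 1.09% × C = 307118.81 + 4242.97
0.9891 × C = 311361.78
C = 311361.78 / 0.9891 = 314793.02
Insurance premium = 1.09% × 314793.02 = 3431.24

CIF value: CAD 314793.02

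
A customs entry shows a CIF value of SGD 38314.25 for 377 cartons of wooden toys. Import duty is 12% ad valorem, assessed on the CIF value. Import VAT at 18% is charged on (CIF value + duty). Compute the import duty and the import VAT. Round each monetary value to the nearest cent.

Import duty: SGD 4597.71; import VAT: SGD 7724.15

Import duty = 38314.25 × 12% = 4597.71
VAT base = CIF + duty = 38314.25 + 4597.71 = 42911.96
Import VAT = 42911.96 × 18% = 7724.15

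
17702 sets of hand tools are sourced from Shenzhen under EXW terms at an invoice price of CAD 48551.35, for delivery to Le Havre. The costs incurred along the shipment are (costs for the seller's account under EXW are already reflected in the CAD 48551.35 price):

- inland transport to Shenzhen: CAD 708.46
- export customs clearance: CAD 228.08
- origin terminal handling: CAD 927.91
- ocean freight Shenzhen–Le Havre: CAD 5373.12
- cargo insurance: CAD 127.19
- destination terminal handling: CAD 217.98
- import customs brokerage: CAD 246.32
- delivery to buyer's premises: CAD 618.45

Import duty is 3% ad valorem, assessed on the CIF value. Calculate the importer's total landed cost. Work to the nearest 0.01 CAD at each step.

EXW: the seller makes goods available at their premises; the buyer bears all onward costs.
CIF value = EXW price + inland to port + export clearance + origin terminal + freight + insurance = 48551.35 + 708.46 + 228.08 + 927.91 + 5373.12 + 127.19 = 55916.11
Import duty = 55916.11 × 3% = 1677.48
Buyer bears: inland to port 708.46 + export clearance 228.08 + origin terminal 927.91 + freight 5373.12 + insurance 127.19 + destination terminal 217.98 + brokerage 246.32 + delivery 618.45 + duty 1677.48 = 10124.99
Landed cost = invoice 48551.35 + 10124.99 = 58676.34

Total landed cost: CAD 58676.34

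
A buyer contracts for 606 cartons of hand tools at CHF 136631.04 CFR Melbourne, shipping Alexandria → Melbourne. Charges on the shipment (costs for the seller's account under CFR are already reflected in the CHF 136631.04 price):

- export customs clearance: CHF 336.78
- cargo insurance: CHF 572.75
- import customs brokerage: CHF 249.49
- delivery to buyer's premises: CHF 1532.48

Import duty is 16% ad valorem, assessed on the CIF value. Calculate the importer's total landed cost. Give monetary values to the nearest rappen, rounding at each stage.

CFR: the seller pays costs through ocean freight to the destination port, but not insurance.
Already in the invoice (seller's account under CFR): export clearance — exclude.
CIF value = CFR price + insurance = 136631.04 + 572.75 = 137203.79
Import duty = 137203.79 × 16% = 21952.61
Buyer bears: insurance 572.75 + brokerage 249.49 + delivery 1532.48 + duty 21952.61 = 24307.33
Landed cost = invoice 136631.04 + 24307.33 = 160938.37

Total landed cost: CHF 160938.37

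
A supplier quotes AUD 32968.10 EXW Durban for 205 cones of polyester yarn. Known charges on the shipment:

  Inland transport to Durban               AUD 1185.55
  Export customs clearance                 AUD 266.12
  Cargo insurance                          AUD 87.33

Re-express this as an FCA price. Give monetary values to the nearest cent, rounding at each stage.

Not relevant to the conversion: insurance — on the buyer under both terms; not part of either seller's price.
From EXW to FCA, the seller additionally bears: inland to port, export clearance.
FCA price = 32968.10 + 1185.55 + 266.12 = 34419.77

FCA price: AUD 34419.77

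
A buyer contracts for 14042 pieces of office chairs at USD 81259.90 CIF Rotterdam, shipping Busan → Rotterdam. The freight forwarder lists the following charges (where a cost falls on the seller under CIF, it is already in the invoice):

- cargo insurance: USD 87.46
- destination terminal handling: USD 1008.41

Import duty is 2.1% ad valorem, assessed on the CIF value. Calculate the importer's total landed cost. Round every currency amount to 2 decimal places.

CIF: the seller pays costs through ocean freight and marine insurance to the destination port.
Already in the invoice (seller's account under CIF): insurance — exclude.
The CIF price already equals the CIF value: 81259.90
Import duty = 81259.90 × 2.1% = 1706.46
Buyer bears: destination terminal 1008.41 + duty 1706.46 = 2714.87
Landed cost = invoice 81259.90 + 2714.87 = 83974.77

Total landed cost: USD 83974.77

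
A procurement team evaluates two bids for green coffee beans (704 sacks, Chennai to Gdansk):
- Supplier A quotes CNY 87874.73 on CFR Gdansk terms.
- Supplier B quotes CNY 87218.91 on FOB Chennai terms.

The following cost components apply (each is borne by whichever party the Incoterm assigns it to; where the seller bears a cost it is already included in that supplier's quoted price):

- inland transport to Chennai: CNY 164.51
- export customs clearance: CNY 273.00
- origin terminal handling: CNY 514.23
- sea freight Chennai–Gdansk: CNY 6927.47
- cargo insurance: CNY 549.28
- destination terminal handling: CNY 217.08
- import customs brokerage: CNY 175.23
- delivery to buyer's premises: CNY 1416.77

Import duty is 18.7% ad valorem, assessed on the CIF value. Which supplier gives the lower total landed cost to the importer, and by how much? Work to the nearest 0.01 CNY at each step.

Supplier A is cheaper by CNY 7444.45

Supplier A (CFR):
CIF value = CFR price + insurance = 87874.73 + 549.28 = 88424.01
Import duty = 88424.01 × 18.7% = 16535.29
Buyer bears (A): 549.28 + 217.08 + 175.23 + 1416.77 = 2358.36
Landed cost (A) = invoice 87874.73 + 2358.36 + duty 16535.29 = 106768.38
Supplier B (FOB):
CIF value = FOB price + freight + insurance = 87218.91 + 6927.47 + 549.28 = 94695.66
Import duty = 94695.66 × 18.7% = 17708.09
Buyer bears (B): 6927.47 + 549.28 + 217.08 + 175.23 + 1416.77 = 9285.83
Landed cost (B) = invoice 87218.91 + 9285.83 + duty 17708.09 = 114212.83
Difference = |106768.38 − 114212.83| = 7444.45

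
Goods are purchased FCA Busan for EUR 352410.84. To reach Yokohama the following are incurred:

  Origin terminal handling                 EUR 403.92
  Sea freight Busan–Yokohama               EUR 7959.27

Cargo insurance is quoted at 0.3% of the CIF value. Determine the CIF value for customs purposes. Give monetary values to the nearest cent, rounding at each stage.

Let C be the CIF value. C = FCA price + pre-shipment costs + freight + 0.3% × C
C − 0.3% × C = 352410.84 + 403.92 + 7959.27
0.997 × C = 360774.03
C = 360774.03 / 0.997 = 361859.61
Insurance premium = 0.3% × 361859.61 = 1085.58

CIF value: EUR 361859.61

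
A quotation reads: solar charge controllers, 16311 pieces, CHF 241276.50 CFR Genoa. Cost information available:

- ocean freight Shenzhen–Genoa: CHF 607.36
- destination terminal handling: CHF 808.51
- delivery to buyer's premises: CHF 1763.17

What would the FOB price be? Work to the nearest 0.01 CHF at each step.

Not relevant to the conversion: destination terminal, delivery — on the buyer under both terms; not part of either seller's price.
From CFR to FOB, the seller no longer bears: freight.
FOB price = 241276.50 − 607.36 = 240669.14

FOB price: CHF 240669.14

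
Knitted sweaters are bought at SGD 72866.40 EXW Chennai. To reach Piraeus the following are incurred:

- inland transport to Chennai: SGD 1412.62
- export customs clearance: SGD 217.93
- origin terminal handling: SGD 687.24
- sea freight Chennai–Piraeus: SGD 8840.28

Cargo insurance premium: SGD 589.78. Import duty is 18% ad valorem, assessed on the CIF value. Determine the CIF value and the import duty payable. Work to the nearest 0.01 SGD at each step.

CIF value: SGD 84614.25; import duty: SGD 15230.57

CIF = EXW price + pre-shipment costs + freight + insurance
CIF = 72866.40 + 1412.62 + 217.93 + 687.24 + 8840.28 + 589.78 = 84614.25
Import duty = 84614.25 × 18% = 15230.57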